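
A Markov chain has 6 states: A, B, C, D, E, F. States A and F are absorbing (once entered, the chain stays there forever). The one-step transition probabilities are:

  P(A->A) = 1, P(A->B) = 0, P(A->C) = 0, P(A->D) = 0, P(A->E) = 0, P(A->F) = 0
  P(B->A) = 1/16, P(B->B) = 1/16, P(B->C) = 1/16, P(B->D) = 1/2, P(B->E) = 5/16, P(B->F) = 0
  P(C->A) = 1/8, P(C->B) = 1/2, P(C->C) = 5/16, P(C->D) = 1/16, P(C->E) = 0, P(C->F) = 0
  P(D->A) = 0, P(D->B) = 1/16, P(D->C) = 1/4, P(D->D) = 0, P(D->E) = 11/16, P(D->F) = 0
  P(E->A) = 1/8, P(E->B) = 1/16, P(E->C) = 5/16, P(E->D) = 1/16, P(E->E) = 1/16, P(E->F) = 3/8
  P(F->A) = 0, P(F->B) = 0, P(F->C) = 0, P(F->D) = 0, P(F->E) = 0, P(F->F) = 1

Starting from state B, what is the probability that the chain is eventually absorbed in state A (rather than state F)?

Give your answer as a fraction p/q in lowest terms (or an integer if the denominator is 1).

Let a_i = P(absorbed in A | start in state i).
Boundary conditions: a_A = 1, a_F = 0.
For each transient state i, a_i = sum_j P(i->j) * a_j:
  a_B = 1/16*a_A + 1/16*a_B + 1/16*a_C + 1/2*a_D + 5/16*a_E + 0*a_F
  a_C = 1/8*a_A + 1/2*a_B + 5/16*a_C + 1/16*a_D + 0*a_E + 0*a_F
  a_D = 0*a_A + 1/16*a_B + 1/4*a_C + 0*a_D + 11/16*a_E + 0*a_F
  a_E = 1/8*a_A + 1/16*a_B + 5/16*a_C + 1/16*a_D + 1/16*a_E + 3/8*a_F

Substituting a_A = 1 and a_F = 0, rearrange to (I - Q) a = r where r[i] = P(i -> A):
  [15/16, -1/16, -1/2, -5/16] . (a_B, a_C, a_D, a_E) = 1/16
  [-1/2, 11/16, -1/16, 0] . (a_B, a_C, a_D, a_E) = 1/8
  [-1/16, -1/4, 1, -11/16] . (a_B, a_C, a_D, a_E) = 0
  [-1/16, -5/16, -1/16, 15/16] . (a_B, a_C, a_D, a_E) = 1/8

Solving yields:
  a_B = 4610/10127
  a_C = 5585/10127
  a_D = 4301/10127
  a_E = 3806/10127

Starting state is B, so the absorption probability is a_B = 4610/10127.

Answer: 4610/10127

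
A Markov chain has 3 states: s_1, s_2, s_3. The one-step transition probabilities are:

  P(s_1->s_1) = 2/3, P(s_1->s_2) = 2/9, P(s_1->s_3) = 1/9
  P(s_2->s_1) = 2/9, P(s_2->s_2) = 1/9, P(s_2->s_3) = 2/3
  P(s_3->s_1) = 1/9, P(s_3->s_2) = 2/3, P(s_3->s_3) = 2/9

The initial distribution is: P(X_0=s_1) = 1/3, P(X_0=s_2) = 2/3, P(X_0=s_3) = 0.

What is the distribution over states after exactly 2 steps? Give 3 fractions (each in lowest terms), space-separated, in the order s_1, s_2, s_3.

Answer: 1/3 34/81 20/81

Derivation:
Propagating the distribution step by step (d_{t+1} = d_t * P):
d_0 = (s_1=1/3, s_2=2/3, s_3=0)
  d_1[s_1] = 1/3*2/3 + 2/3*2/9 + 0*1/9 = 10/27
  d_1[s_2] = 1/3*2/9 + 2/3*1/9 + 0*2/3 = 4/27
  d_1[s_3] = 1/3*1/9 + 2/3*2/3 + 0*2/9 = 13/27
d_1 = (s_1=10/27, s_2=4/27, s_3=13/27)
  d_2[s_1] = 10/27*2/3 + 4/27*2/9 + 13/27*1/9 = 1/3
  d_2[s_2] = 10/27*2/9 + 4/27*1/9 + 13/27*2/3 = 34/81
  d_2[s_3] = 10/27*1/9 + 4/27*2/3 + 13/27*2/9 = 20/81
d_2 = (s_1=1/3, s_2=34/81, s_3=20/81)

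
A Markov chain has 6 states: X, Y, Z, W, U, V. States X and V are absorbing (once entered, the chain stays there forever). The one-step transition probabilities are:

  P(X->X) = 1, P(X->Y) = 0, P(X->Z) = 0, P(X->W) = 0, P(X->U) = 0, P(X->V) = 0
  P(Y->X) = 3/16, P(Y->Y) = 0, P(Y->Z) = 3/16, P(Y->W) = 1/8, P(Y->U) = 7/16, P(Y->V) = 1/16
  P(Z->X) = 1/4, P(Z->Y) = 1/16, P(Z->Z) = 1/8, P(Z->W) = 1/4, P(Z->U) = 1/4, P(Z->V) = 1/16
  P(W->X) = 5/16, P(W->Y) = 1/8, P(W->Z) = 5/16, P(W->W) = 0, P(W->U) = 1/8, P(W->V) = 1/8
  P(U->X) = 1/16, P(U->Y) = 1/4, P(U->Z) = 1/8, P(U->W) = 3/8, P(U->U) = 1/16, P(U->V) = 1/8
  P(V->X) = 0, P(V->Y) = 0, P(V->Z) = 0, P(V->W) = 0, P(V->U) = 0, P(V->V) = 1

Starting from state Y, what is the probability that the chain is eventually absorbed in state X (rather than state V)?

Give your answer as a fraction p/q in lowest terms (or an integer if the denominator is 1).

Let a_i = P(absorbed in X | start in state i).
Boundary conditions: a_X = 1, a_V = 0.
For each transient state i, a_i = sum_j P(i->j) * a_j:
  a_Y = 3/16*a_X + 0*a_Y + 3/16*a_Z + 1/8*a_W + 7/16*a_U + 1/16*a_V
  a_Z = 1/4*a_X + 1/16*a_Y + 1/8*a_Z + 1/4*a_W + 1/4*a_U + 1/16*a_V
  a_W = 5/16*a_X + 1/8*a_Y + 5/16*a_Z + 0*a_W + 1/8*a_U + 1/8*a_V
  a_U = 1/16*a_X + 1/4*a_Y + 1/8*a_Z + 3/8*a_W + 1/16*a_U + 1/8*a_V

Substituting a_X = 1 and a_V = 0, rearrange to (I - Q) a = r where r[i] = P(i -> X):
  [1, -3/16, -1/8, -7/16] . (a_Y, a_Z, a_W, a_U) = 3/16
  [-1/16, 7/8, -1/4, -1/4] . (a_Y, a_Z, a_W, a_U) = 1/4
  [-1/8, -5/16, 1, -1/8] . (a_Y, a_Z, a_W, a_U) = 5/16
  [-1/4, -1/8, -3/8, 15/16] . (a_Y, a_Z, a_W, a_U) = 1/16

Solving yields:
  a_Y = 1769/2601
  a_Z = 1850/2601
  a_W = 2419/3468
  a_U = 3235/5202

Starting state is Y, so the absorption probability is a_Y = 1769/2601.

Answer: 1769/2601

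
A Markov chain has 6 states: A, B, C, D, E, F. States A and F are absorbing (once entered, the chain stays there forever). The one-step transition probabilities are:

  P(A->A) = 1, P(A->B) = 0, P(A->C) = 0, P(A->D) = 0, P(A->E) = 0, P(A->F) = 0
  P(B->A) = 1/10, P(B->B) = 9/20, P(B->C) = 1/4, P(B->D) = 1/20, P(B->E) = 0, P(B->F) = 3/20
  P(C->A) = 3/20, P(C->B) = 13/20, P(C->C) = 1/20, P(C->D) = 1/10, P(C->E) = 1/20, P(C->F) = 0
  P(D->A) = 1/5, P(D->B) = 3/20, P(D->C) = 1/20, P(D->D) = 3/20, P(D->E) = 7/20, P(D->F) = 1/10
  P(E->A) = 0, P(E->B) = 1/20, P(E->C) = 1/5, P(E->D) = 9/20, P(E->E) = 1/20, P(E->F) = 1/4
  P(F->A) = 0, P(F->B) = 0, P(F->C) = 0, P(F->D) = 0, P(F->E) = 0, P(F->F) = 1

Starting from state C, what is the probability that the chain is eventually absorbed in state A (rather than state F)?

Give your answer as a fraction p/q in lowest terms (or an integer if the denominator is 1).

Let a_i = P(absorbed in A | start in state i).
Boundary conditions: a_A = 1, a_F = 0.
For each transient state i, a_i = sum_j P(i->j) * a_j:
  a_B = 1/10*a_A + 9/20*a_B + 1/4*a_C + 1/20*a_D + 0*a_E + 3/20*a_F
  a_C = 3/20*a_A + 13/20*a_B + 1/20*a_C + 1/10*a_D + 1/20*a_E + 0*a_F
  a_D = 1/5*a_A + 3/20*a_B + 1/20*a_C + 3/20*a_D + 7/20*a_E + 1/10*a_F
  a_E = 0*a_A + 1/20*a_B + 1/5*a_C + 9/20*a_D + 1/20*a_E + 1/4*a_F

Substituting a_A = 1 and a_F = 0, rearrange to (I - Q) a = r where r[i] = P(i -> A):
  [11/20, -1/4, -1/20, 0] . (a_B, a_C, a_D, a_E) = 1/10
  [-13/20, 19/20, -1/10, -1/20] . (a_B, a_C, a_D, a_E) = 3/20
  [-3/20, -1/20, 17/20, -7/20] . (a_B, a_C, a_D, a_E) = 1/5
  [-1/20, -1/5, -9/20, 19/20] . (a_B, a_C, a_D, a_E) = 0

Solving yields:
  a_B = 15947/32883
  a_C = 6184/10961
  a_D = 16891/32883
  a_E = 12746/32883

Starting state is C, so the absorption probability is a_C = 6184/10961.

Answer: 6184/10961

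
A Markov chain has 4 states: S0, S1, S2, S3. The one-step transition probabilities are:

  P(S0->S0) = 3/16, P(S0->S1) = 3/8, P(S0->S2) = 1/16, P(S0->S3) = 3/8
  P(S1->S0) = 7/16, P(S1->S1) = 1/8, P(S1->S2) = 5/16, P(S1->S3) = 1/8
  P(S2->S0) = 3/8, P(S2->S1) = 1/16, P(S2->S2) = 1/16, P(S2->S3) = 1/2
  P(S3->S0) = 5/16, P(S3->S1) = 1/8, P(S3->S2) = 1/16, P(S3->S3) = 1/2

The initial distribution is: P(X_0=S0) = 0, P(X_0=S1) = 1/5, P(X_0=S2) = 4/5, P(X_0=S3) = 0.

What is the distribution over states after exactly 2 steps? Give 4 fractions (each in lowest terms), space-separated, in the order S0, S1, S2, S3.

Propagating the distribution step by step (d_{t+1} = d_t * P):
d_0 = (S0=0, S1=1/5, S2=4/5, S3=0)
  d_1[S0] = 0*3/16 + 1/5*7/16 + 4/5*3/8 + 0*5/16 = 31/80
  d_1[S1] = 0*3/8 + 1/5*1/8 + 4/5*1/16 + 0*1/8 = 3/40
  d_1[S2] = 0*1/16 + 1/5*5/16 + 4/5*1/16 + 0*1/16 = 9/80
  d_1[S3] = 0*3/8 + 1/5*1/8 + 4/5*1/2 + 0*1/2 = 17/40
d_1 = (S0=31/80, S1=3/40, S2=9/80, S3=17/40)
  d_2[S0] = 31/80*3/16 + 3/40*7/16 + 9/80*3/8 + 17/40*5/16 = 359/1280
  d_2[S1] = 31/80*3/8 + 3/40*1/8 + 9/80*1/16 + 17/40*1/8 = 55/256
  d_2[S2] = 31/80*1/16 + 3/40*5/16 + 9/80*1/16 + 17/40*1/16 = 13/160
  d_2[S3] = 31/80*3/8 + 3/40*1/8 + 9/80*1/2 + 17/40*1/2 = 271/640
d_2 = (S0=359/1280, S1=55/256, S2=13/160, S3=271/640)

Answer: 359/1280 55/256 13/160 271/640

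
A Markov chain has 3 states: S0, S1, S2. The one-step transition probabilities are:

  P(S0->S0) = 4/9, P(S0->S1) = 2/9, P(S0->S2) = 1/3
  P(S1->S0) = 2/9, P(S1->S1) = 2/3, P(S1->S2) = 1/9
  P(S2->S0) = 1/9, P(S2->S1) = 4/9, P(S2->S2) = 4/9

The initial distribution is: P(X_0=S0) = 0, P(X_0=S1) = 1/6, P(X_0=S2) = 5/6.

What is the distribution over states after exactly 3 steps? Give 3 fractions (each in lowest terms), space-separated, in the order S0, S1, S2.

Propagating the distribution step by step (d_{t+1} = d_t * P):
d_0 = (S0=0, S1=1/6, S2=5/6)
  d_1[S0] = 0*4/9 + 1/6*2/9 + 5/6*1/9 = 7/54
  d_1[S1] = 0*2/9 + 1/6*2/3 + 5/6*4/9 = 13/27
  d_1[S2] = 0*1/3 + 1/6*1/9 + 5/6*4/9 = 7/18
d_1 = (S0=7/54, S1=13/27, S2=7/18)
  d_2[S0] = 7/54*4/9 + 13/27*2/9 + 7/18*1/9 = 101/486
  d_2[S1] = 7/54*2/9 + 13/27*2/3 + 7/18*4/9 = 127/243
  d_2[S2] = 7/54*1/3 + 13/27*1/9 + 7/18*4/9 = 131/486
d_2 = (S0=101/486, S1=127/243, S2=131/486)
  d_3[S0] = 101/486*4/9 + 127/243*2/9 + 131/486*1/9 = 1043/4374
  d_3[S1] = 101/486*2/9 + 127/243*2/3 + 131/486*4/9 = 125/243
  d_3[S2] = 101/486*1/3 + 127/243*1/9 + 131/486*4/9 = 1081/4374
d_3 = (S0=1043/4374, S1=125/243, S2=1081/4374)

Answer: 1043/4374 125/243 1081/4374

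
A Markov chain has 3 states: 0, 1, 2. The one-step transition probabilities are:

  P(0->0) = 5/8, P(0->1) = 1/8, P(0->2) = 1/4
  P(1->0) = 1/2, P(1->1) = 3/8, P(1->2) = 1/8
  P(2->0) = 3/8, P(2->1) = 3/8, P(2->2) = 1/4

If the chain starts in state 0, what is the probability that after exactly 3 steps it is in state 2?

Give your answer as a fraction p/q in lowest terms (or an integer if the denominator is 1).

Answer: 57/256

Derivation:
Computing P^3 by repeated multiplication:
P^1 =
  0: [5/8, 1/8, 1/4]
  1: [1/2, 3/8, 1/8]
  2: [3/8, 3/8, 1/4]
P^2 =
  0: [35/64, 7/32, 15/64]
  1: [35/64, 1/4, 13/64]
  2: [33/64, 9/32, 13/64]
P^3 =
  0: [69/128, 61/256, 57/256]
  1: [139/256, 61/256, 7/32]
  2: [69/128, 63/256, 55/256]

(P^3)[0 -> 2] = 57/256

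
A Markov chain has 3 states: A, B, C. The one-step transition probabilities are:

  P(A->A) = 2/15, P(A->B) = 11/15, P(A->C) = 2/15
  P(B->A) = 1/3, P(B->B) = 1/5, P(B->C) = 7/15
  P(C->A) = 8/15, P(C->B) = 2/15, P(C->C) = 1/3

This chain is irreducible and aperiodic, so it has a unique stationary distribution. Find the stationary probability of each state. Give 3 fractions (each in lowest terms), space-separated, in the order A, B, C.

Answer: 106/321 38/107 101/321

Derivation:
The stationary distribution satisfies pi = pi * P, i.e.:
  pi_A = 2/15*pi_A + 1/3*pi_B + 8/15*pi_C
  pi_B = 11/15*pi_A + 1/5*pi_B + 2/15*pi_C
  pi_C = 2/15*pi_A + 7/15*pi_B + 1/3*pi_C
with normalization: pi_A + pi_B + pi_C = 1.

Using the first 2 balance equations plus normalization, the linear system A*pi = b is:
  [-13/15, 1/3, 8/15] . pi = 0
  [11/15, -4/5, 2/15] . pi = 0
  [1, 1, 1] . pi = 1

Solving yields:
  pi_A = 106/321
  pi_B = 38/107
  pi_C = 101/321

Verification (pi * P):
  106/321*2/15 + 38/107*1/3 + 101/321*8/15 = 106/321 = pi_A  (ok)
  106/321*11/15 + 38/107*1/5 + 101/321*2/15 = 38/107 = pi_B  (ok)
  106/321*2/15 + 38/107*7/15 + 101/321*1/3 = 101/321 = pi_C  (ok)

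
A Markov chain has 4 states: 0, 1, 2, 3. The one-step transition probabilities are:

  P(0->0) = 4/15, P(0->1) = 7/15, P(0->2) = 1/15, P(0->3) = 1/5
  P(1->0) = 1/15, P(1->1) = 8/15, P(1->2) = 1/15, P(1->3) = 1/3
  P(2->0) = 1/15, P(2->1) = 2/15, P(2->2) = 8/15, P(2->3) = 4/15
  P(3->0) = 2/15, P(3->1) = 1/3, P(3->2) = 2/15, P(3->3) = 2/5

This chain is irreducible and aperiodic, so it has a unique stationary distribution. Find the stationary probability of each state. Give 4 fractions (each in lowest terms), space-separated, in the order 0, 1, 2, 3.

Answer: 38/343 135/343 57/343 113/343

Derivation:
The stationary distribution satisfies pi = pi * P, i.e.:
  pi_0 = 4/15*pi_0 + 1/15*pi_1 + 1/15*pi_2 + 2/15*pi_3
  pi_1 = 7/15*pi_0 + 8/15*pi_1 + 2/15*pi_2 + 1/3*pi_3
  pi_2 = 1/15*pi_0 + 1/15*pi_1 + 8/15*pi_2 + 2/15*pi_3
  pi_3 = 1/5*pi_0 + 1/3*pi_1 + 4/15*pi_2 + 2/5*pi_3
with normalization: pi_0 + pi_1 + pi_2 + pi_3 = 1.

Using the first 3 balance equations plus normalization, the linear system A*pi = b is:
  [-11/15, 1/15, 1/15, 2/15] . pi = 0
  [7/15, -7/15, 2/15, 1/3] . pi = 0
  [1/15, 1/15, -7/15, 2/15] . pi = 0
  [1, 1, 1, 1] . pi = 1

Solving yields:
  pi_0 = 38/343
  pi_1 = 135/343
  pi_2 = 57/343
  pi_3 = 113/343

Verification (pi * P):
  38/343*4/15 + 135/343*1/15 + 57/343*1/15 + 113/343*2/15 = 38/343 = pi_0  (ok)
  38/343*7/15 + 135/343*8/15 + 57/343*2/15 + 113/343*1/3 = 135/343 = pi_1  (ok)
  38/343*1/15 + 135/343*1/15 + 57/343*8/15 + 113/343*2/15 = 57/343 = pi_2  (ok)
  38/343*1/5 + 135/343*1/3 + 57/343*4/15 + 113/343*2/5 = 113/343 = pi_3  (ok)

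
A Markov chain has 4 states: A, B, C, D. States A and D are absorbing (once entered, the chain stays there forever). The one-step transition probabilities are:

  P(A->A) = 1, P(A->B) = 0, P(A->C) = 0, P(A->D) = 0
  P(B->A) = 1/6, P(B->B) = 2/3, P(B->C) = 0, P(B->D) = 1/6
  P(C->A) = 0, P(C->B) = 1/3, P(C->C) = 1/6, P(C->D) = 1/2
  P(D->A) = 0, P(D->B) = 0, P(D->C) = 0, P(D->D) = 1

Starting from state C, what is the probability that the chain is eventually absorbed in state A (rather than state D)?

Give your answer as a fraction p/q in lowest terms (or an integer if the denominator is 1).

Answer: 1/5

Derivation:
Let a_i = P(absorbed in A | start in state i).
Boundary conditions: a_A = 1, a_D = 0.
For each transient state i, a_i = sum_j P(i->j) * a_j:
  a_B = 1/6*a_A + 2/3*a_B + 0*a_C + 1/6*a_D
  a_C = 0*a_A + 1/3*a_B + 1/6*a_C + 1/2*a_D

Substituting a_A = 1 and a_D = 0, rearrange to (I - Q) a = r where r[i] = P(i -> A):
  [1/3, 0] . (a_B, a_C) = 1/6
  [-1/3, 5/6] . (a_B, a_C) = 0

Solving yields:
  a_B = 1/2
  a_C = 1/5

Starting state is C, so the absorption probability is a_C = 1/5.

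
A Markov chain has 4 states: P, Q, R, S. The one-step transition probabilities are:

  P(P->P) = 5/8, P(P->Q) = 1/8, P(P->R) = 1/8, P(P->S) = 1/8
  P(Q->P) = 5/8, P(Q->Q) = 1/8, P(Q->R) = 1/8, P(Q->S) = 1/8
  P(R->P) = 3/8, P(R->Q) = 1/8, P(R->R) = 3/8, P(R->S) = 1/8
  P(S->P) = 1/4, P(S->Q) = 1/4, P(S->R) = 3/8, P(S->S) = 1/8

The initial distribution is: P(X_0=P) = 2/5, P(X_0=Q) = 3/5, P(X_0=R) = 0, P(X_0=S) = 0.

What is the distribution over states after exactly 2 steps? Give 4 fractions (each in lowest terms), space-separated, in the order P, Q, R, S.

Answer: 35/64 9/64 3/16 1/8

Derivation:
Propagating the distribution step by step (d_{t+1} = d_t * P):
d_0 = (P=2/5, Q=3/5, R=0, S=0)
  d_1[P] = 2/5*5/8 + 3/5*5/8 + 0*3/8 + 0*1/4 = 5/8
  d_1[Q] = 2/5*1/8 + 3/5*1/8 + 0*1/8 + 0*1/4 = 1/8
  d_1[R] = 2/5*1/8 + 3/5*1/8 + 0*3/8 + 0*3/8 = 1/8
  d_1[S] = 2/5*1/8 + 3/5*1/8 + 0*1/8 + 0*1/8 = 1/8
d_1 = (P=5/8, Q=1/8, R=1/8, S=1/8)
  d_2[P] = 5/8*5/8 + 1/8*5/8 + 1/8*3/8 + 1/8*1/4 = 35/64
  d_2[Q] = 5/8*1/8 + 1/8*1/8 + 1/8*1/8 + 1/8*1/4 = 9/64
  d_2[R] = 5/8*1/8 + 1/8*1/8 + 1/8*3/8 + 1/8*3/8 = 3/16
  d_2[S] = 5/8*1/8 + 1/8*1/8 + 1/8*1/8 + 1/8*1/8 = 1/8
d_2 = (P=35/64, Q=9/64, R=3/16, S=1/8)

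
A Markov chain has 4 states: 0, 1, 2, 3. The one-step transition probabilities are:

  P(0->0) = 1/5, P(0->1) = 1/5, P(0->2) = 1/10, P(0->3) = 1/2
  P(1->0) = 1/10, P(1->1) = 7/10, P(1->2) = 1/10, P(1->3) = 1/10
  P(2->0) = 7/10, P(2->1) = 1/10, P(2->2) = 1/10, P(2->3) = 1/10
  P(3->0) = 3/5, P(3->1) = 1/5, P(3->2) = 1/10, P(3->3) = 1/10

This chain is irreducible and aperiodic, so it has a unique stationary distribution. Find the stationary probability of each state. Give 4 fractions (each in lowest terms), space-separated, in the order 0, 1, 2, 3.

The stationary distribution satisfies pi = pi * P, i.e.:
  pi_0 = 1/5*pi_0 + 1/10*pi_1 + 7/10*pi_2 + 3/5*pi_3
  pi_1 = 1/5*pi_0 + 7/10*pi_1 + 1/10*pi_2 + 1/5*pi_3
  pi_2 = 1/10*pi_0 + 1/10*pi_1 + 1/10*pi_2 + 1/10*pi_3
  pi_3 = 1/2*pi_0 + 1/10*pi_1 + 1/10*pi_2 + 1/10*pi_3
with normalization: pi_0 + pi_1 + pi_2 + pi_3 = 1.

Using the first 3 balance equations plus normalization, the linear system A*pi = b is:
  [-4/5, 1/10, 7/10, 3/5] . pi = 0
  [1/5, -3/10, 1/10, 1/5] . pi = 0
  [1/10, 1/10, -9/10, 1/10] . pi = 0
  [1, 1, 1, 1] . pi = 1

Solving yields:
  pi_0 = 3/10
  pi_1 = 19/50
  pi_2 = 1/10
  pi_3 = 11/50

Verification (pi * P):
  3/10*1/5 + 19/50*1/10 + 1/10*7/10 + 11/50*3/5 = 3/10 = pi_0  (ok)
  3/10*1/5 + 19/50*7/10 + 1/10*1/10 + 11/50*1/5 = 19/50 = pi_1  (ok)
  3/10*1/10 + 19/50*1/10 + 1/10*1/10 + 11/50*1/10 = 1/10 = pi_2  (ok)
  3/10*1/2 + 19/50*1/10 + 1/10*1/10 + 11/50*1/10 = 11/50 = pi_3  (ok)

Answer: 3/10 19/50 1/10 11/50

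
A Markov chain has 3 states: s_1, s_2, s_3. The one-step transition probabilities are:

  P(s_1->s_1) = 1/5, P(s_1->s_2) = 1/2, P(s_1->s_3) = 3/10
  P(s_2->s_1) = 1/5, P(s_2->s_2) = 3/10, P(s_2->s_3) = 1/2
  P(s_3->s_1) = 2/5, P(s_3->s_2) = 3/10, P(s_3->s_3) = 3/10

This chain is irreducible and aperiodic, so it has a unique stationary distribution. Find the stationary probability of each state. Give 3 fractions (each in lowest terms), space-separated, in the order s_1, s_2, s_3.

The stationary distribution satisfies pi = pi * P, i.e.:
  pi_s_1 = 1/5*pi_s_1 + 1/5*pi_s_2 + 2/5*pi_s_3
  pi_s_2 = 1/2*pi_s_1 + 3/10*pi_s_2 + 3/10*pi_s_3
  pi_s_3 = 3/10*pi_s_1 + 1/2*pi_s_2 + 3/10*pi_s_3
with normalization: pi_s_1 + pi_s_2 + pi_s_3 = 1.

Using the first 2 balance equations plus normalization, the linear system A*pi = b is:
  [-4/5, 1/5, 2/5] . pi = 0
  [1/2, -7/10, 3/10] . pi = 0
  [1, 1, 1] . pi = 1

Solving yields:
  pi_s_1 = 17/62
  pi_s_2 = 11/31
  pi_s_3 = 23/62

Verification (pi * P):
  17/62*1/5 + 11/31*1/5 + 23/62*2/5 = 17/62 = pi_s_1  (ok)
  17/62*1/2 + 11/31*3/10 + 23/62*3/10 = 11/31 = pi_s_2  (ok)
  17/62*3/10 + 11/31*1/2 + 23/62*3/10 = 23/62 = pi_s_3  (ok)

Answer: 17/62 11/31 23/62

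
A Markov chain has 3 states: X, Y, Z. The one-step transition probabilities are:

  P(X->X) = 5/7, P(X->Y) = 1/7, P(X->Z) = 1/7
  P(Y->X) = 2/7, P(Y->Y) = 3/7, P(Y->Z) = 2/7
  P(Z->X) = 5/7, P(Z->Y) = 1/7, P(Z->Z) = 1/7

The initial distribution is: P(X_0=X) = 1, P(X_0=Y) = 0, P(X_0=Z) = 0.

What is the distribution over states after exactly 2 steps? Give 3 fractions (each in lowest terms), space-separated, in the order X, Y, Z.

Answer: 32/49 9/49 8/49

Derivation:
Propagating the distribution step by step (d_{t+1} = d_t * P):
d_0 = (X=1, Y=0, Z=0)
  d_1[X] = 1*5/7 + 0*2/7 + 0*5/7 = 5/7
  d_1[Y] = 1*1/7 + 0*3/7 + 0*1/7 = 1/7
  d_1[Z] = 1*1/7 + 0*2/7 + 0*1/7 = 1/7
d_1 = (X=5/7, Y=1/7, Z=1/7)
  d_2[X] = 5/7*5/7 + 1/7*2/7 + 1/7*5/7 = 32/49
  d_2[Y] = 5/7*1/7 + 1/7*3/7 + 1/7*1/7 = 9/49
  d_2[Z] = 5/7*1/7 + 1/7*2/7 + 1/7*1/7 = 8/49
d_2 = (X=32/49, Y=9/49, Z=8/49)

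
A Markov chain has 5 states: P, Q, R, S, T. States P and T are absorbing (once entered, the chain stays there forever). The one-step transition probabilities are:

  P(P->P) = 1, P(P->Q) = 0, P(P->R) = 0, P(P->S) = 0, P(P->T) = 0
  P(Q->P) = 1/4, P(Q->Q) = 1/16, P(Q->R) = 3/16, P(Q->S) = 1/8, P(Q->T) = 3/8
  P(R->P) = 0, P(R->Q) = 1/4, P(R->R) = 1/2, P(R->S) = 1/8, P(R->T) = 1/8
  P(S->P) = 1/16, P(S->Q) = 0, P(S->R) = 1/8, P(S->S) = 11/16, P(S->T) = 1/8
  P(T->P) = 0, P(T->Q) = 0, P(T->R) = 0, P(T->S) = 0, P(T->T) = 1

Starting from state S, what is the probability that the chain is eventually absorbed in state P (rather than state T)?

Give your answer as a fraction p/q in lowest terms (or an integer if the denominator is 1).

Let a_i = P(absorbed in P | start in state i).
Boundary conditions: a_P = 1, a_T = 0.
For each transient state i, a_i = sum_j P(i->j) * a_j:
  a_Q = 1/4*a_P + 1/16*a_Q + 3/16*a_R + 1/8*a_S + 3/8*a_T
  a_R = 0*a_P + 1/4*a_Q + 1/2*a_R + 1/8*a_S + 1/8*a_T
  a_S = 1/16*a_P + 0*a_Q + 1/8*a_R + 11/16*a_S + 1/8*a_T

Substituting a_P = 1 and a_T = 0, rearrange to (I - Q) a = r where r[i] = P(i -> P):
  [15/16, -3/16, -1/8] . (a_Q, a_R, a_S) = 1/4
  [-1/4, 1/2, -1/8] . (a_Q, a_R, a_S) = 0
  [0, -1/8, 5/16] . (a_Q, a_R, a_S) = 1/16

Solving yields:
  a_Q = 83/232
  a_R = 59/232
  a_S = 35/116

Starting state is S, so the absorption probability is a_S = 35/116.

Answer: 35/116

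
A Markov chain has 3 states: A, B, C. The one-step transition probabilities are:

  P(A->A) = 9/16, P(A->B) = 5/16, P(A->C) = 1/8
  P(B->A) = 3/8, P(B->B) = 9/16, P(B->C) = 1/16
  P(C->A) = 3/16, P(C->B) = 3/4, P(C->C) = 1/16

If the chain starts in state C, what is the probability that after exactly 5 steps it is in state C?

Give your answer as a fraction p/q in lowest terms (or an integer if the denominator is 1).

Answer: 94393/1048576

Derivation:
Computing P^5 by repeated multiplication:
P^1 =
  A: [9/16, 5/16, 1/8]
  B: [3/8, 9/16, 1/16]
  C: [3/16, 3/4, 1/16]
P^2 =
  A: [117/256, 57/128, 25/256]
  B: [111/256, 123/256, 11/128]
  C: [51/128, 135/256, 19/256]
P^3 =
  A: [453/1024, 1911/4096, 373/4096]
  B: [1803/4096, 963/2048, 367/4096]
  C: [1785/4096, 1953/4096, 179/2048]
P^4 =
  A: [28893/65536, 30735/65536, 1477/16384]
  B: [7221/16384, 30753/65536, 5899/65536]
  C: [28857/65536, 15399/32768, 5881/65536]
P^5 =
  A: [462171/1048576, 61497/131072, 94429/1048576]
  B: [462171/1048576, 491985/1048576, 23605/262144]
  C: [7221/16384, 492039/1048576, 94393/1048576]

(P^5)[C -> C] = 94393/1048576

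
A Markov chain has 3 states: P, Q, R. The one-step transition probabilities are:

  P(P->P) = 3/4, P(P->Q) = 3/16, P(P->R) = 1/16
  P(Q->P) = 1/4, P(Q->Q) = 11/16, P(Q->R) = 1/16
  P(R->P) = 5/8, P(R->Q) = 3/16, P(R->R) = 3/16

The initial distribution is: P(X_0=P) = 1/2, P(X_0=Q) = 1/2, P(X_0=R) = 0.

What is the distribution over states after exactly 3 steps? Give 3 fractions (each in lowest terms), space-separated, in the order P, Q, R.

Answer: 551/1024 25/64 73/1024

Derivation:
Propagating the distribution step by step (d_{t+1} = d_t * P):
d_0 = (P=1/2, Q=1/2, R=0)
  d_1[P] = 1/2*3/4 + 1/2*1/4 + 0*5/8 = 1/2
  d_1[Q] = 1/2*3/16 + 1/2*11/16 + 0*3/16 = 7/16
  d_1[R] = 1/2*1/16 + 1/2*1/16 + 0*3/16 = 1/16
d_1 = (P=1/2, Q=7/16, R=1/16)
  d_2[P] = 1/2*3/4 + 7/16*1/4 + 1/16*5/8 = 67/128
  d_2[Q] = 1/2*3/16 + 7/16*11/16 + 1/16*3/16 = 13/32
  d_2[R] = 1/2*1/16 + 7/16*1/16 + 1/16*3/16 = 9/128
d_2 = (P=67/128, Q=13/32, R=9/128)
  d_3[P] = 67/128*3/4 + 13/32*1/4 + 9/128*5/8 = 551/1024
  d_3[Q] = 67/128*3/16 + 13/32*11/16 + 9/128*3/16 = 25/64
  d_3[R] = 67/128*1/16 + 13/32*1/16 + 9/128*3/16 = 73/1024
d_3 = (P=551/1024, Q=25/64, R=73/1024)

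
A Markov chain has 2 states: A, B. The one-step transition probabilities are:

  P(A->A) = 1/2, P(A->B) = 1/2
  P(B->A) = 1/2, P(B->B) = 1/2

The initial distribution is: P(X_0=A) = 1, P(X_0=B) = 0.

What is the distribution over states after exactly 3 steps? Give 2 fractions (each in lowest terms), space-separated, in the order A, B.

Propagating the distribution step by step (d_{t+1} = d_t * P):
d_0 = (A=1, B=0)
  d_1[A] = 1*1/2 + 0*1/2 = 1/2
  d_1[B] = 1*1/2 + 0*1/2 = 1/2
d_1 = (A=1/2, B=1/2)
  d_2[A] = 1/2*1/2 + 1/2*1/2 = 1/2
  d_2[B] = 1/2*1/2 + 1/2*1/2 = 1/2
d_2 = (A=1/2, B=1/2)
  d_3[A] = 1/2*1/2 + 1/2*1/2 = 1/2
  d_3[B] = 1/2*1/2 + 1/2*1/2 = 1/2
d_3 = (A=1/2, B=1/2)

Answer: 1/2 1/2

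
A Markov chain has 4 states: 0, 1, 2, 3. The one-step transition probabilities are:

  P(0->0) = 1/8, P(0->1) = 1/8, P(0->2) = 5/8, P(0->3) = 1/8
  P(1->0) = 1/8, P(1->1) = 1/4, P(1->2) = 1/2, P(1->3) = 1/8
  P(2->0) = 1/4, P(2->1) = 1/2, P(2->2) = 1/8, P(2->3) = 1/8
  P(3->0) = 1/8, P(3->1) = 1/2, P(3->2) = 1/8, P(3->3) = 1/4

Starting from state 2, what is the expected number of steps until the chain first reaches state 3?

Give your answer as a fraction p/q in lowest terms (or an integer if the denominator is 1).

Let h_i = expected steps to first reach 3 from state i.
Boundary: h_3 = 0.
First-step equations for the other states:
  h_0 = 1 + 1/8*h_0 + 1/8*h_1 + 5/8*h_2 + 1/8*h_3
  h_1 = 1 + 1/8*h_0 + 1/4*h_1 + 1/2*h_2 + 1/8*h_3
  h_2 = 1 + 1/4*h_0 + 1/2*h_1 + 1/8*h_2 + 1/8*h_3

Substituting h_3 = 0 and rearranging gives the linear system (I - Q) h = 1:
  [7/8, -1/8, -5/8] . (h_0, h_1, h_2) = 1
  [-1/8, 3/4, -1/2] . (h_0, h_1, h_2) = 1
  [-1/4, -1/2, 7/8] . (h_0, h_1, h_2) = 1

Solving yields:
  h_0 = 8
  h_1 = 8
  h_2 = 8

Starting state is 2, so the expected hitting time is h_2 = 8.

Answer: 8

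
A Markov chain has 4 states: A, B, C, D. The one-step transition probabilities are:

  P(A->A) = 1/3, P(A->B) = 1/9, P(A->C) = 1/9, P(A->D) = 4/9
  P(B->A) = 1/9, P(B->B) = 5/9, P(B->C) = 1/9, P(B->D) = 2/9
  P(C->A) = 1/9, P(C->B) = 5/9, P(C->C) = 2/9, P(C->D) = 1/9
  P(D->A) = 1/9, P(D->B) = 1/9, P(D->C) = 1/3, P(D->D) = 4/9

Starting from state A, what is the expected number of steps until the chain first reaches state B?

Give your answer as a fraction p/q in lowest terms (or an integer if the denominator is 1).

Let h_i = expected steps to first reach B from state i.
Boundary: h_B = 0.
First-step equations for the other states:
  h_A = 1 + 1/3*h_A + 1/9*h_B + 1/9*h_C + 4/9*h_D
  h_C = 1 + 1/9*h_A + 5/9*h_B + 2/9*h_C + 1/9*h_D
  h_D = 1 + 1/9*h_A + 1/9*h_B + 1/3*h_C + 4/9*h_D

Substituting h_B = 0 and rearranging gives the linear system (I - Q) h = 1:
  [2/3, -1/9, -4/9] . (h_A, h_C, h_D) = 1
  [-1/9, 7/9, -1/9] . (h_A, h_C, h_D) = 1
  [-1/9, -1/3, 5/9] . (h_A, h_C, h_D) = 1

Solving yields:
  h_A = 351/73
  h_C = 189/73
  h_D = 315/73

Starting state is A, so the expected hitting time is h_A = 351/73.

Answer: 351/73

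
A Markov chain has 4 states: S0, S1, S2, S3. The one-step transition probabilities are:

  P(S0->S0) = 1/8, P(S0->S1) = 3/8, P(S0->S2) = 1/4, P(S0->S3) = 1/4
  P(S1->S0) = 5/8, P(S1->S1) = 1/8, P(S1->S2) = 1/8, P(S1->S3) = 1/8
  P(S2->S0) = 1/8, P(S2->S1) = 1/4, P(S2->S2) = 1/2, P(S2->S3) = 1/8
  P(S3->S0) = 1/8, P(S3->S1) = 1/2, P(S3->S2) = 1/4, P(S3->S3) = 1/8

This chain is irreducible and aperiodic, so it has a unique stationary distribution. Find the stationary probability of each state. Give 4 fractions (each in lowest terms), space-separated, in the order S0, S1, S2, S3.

The stationary distribution satisfies pi = pi * P, i.e.:
  pi_S0 = 1/8*pi_S0 + 5/8*pi_S1 + 1/8*pi_S2 + 1/8*pi_S3
  pi_S1 = 3/8*pi_S0 + 1/8*pi_S1 + 1/4*pi_S2 + 1/2*pi_S3
  pi_S2 = 1/4*pi_S0 + 1/8*pi_S1 + 1/2*pi_S2 + 1/4*pi_S3
  pi_S3 = 1/4*pi_S0 + 1/8*pi_S1 + 1/8*pi_S2 + 1/8*pi_S3
with normalization: pi_S0 + pi_S1 + pi_S2 + pi_S3 = 1.

Using the first 3 balance equations plus normalization, the linear system A*pi = b is:
  [-7/8, 5/8, 1/8, 1/8] . pi = 0
  [3/8, -7/8, 1/4, 1/2] . pi = 0
  [1/4, 1/8, -1/2, 1/4] . pi = 0
  [1, 1, 1, 1] . pi = 1

Solving yields:
  pi_S0 = 18/67
  pi_S1 = 77/268
  pi_S2 = 153/536
  pi_S3 = 85/536

Verification (pi * P):
  18/67*1/8 + 77/268*5/8 + 153/536*1/8 + 85/536*1/8 = 18/67 = pi_S0  (ok)
  18/67*3/8 + 77/268*1/8 + 153/536*1/4 + 85/536*1/2 = 77/268 = pi_S1  (ok)
  18/67*1/4 + 77/268*1/8 + 153/536*1/2 + 85/536*1/4 = 153/536 = pi_S2  (ok)
  18/67*1/4 + 77/268*1/8 + 153/536*1/8 + 85/536*1/8 = 85/536 = pi_S3  (ok)

Answer: 18/67 77/268 153/536 85/536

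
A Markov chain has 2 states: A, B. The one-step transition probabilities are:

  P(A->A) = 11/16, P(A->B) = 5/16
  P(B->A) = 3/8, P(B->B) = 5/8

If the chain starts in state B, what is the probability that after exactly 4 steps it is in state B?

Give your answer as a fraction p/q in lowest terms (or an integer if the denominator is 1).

Answer: 15065/32768

Derivation:
Computing P^4 by repeated multiplication:
P^1 =
  A: [11/16, 5/16]
  B: [3/8, 5/8]
P^2 =
  A: [151/256, 105/256]
  B: [63/128, 65/128]
P^3 =
  A: [2291/4096, 1805/4096]
  B: [1083/2048, 965/2048]
P^4 =
  A: [36031/65536, 29505/65536]
  B: [17703/32768, 15065/32768]

(P^4)[B -> B] = 15065/32768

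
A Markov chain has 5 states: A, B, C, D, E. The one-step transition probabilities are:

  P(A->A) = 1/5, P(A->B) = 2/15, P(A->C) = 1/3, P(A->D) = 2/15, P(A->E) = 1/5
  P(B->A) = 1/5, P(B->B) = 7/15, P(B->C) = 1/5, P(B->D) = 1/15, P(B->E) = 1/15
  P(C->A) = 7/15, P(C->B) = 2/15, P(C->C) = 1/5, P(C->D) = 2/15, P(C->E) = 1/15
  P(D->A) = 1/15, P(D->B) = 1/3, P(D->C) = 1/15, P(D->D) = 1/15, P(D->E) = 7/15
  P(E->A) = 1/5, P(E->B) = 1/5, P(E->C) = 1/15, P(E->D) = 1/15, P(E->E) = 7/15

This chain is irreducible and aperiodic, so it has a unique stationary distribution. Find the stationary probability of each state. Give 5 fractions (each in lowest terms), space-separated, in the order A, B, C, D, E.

The stationary distribution satisfies pi = pi * P, i.e.:
  pi_A = 1/5*pi_A + 1/5*pi_B + 7/15*pi_C + 1/15*pi_D + 1/5*pi_E
  pi_B = 2/15*pi_A + 7/15*pi_B + 2/15*pi_C + 1/3*pi_D + 1/5*pi_E
  pi_C = 1/3*pi_A + 1/5*pi_B + 1/5*pi_C + 1/15*pi_D + 1/15*pi_E
  pi_D = 2/15*pi_A + 1/15*pi_B + 2/15*pi_C + 1/15*pi_D + 1/15*pi_E
  pi_E = 1/5*pi_A + 1/15*pi_B + 1/15*pi_C + 7/15*pi_D + 7/15*pi_E
with normalization: pi_A + pi_B + pi_C + pi_D + pi_E = 1.

Using the first 4 balance equations plus normalization, the linear system A*pi = b is:
  [-4/5, 1/5, 7/15, 1/15, 1/5] . pi = 0
  [2/15, -8/15, 2/15, 1/3, 1/5] . pi = 0
  [1/3, 1/5, -4/5, 1/15, 1/15] . pi = 0
  [2/15, 1/15, 2/15, -14/15, 1/15] . pi = 0
  [1, 1, 1, 1, 1] . pi = 1

Solving yields:
  pi_A = 7225/30403
  pi_B = 7639/30403
  pi_C = 5737/30403
  pi_D = 2891/30403
  pi_E = 6911/30403

Verification (pi * P):
  7225/30403*1/5 + 7639/30403*1/5 + 5737/30403*7/15 + 2891/30403*1/15 + 6911/30403*1/5 = 7225/30403 = pi_A  (ok)
  7225/30403*2/15 + 7639/30403*7/15 + 5737/30403*2/15 + 2891/30403*1/3 + 6911/30403*1/5 = 7639/30403 = pi_B  (ok)
  7225/30403*1/3 + 7639/30403*1/5 + 5737/30403*1/5 + 2891/30403*1/15 + 6911/30403*1/15 = 5737/30403 = pi_C  (ok)
  7225/30403*2/15 + 7639/30403*1/15 + 5737/30403*2/15 + 2891/30403*1/15 + 6911/30403*1/15 = 2891/30403 = pi_D  (ok)
  7225/30403*1/5 + 7639/30403*1/15 + 5737/30403*1/15 + 2891/30403*7/15 + 6911/30403*7/15 = 6911/30403 = pi_E  (ok)

Answer: 7225/30403 7639/30403 5737/30403 2891/30403 6911/30403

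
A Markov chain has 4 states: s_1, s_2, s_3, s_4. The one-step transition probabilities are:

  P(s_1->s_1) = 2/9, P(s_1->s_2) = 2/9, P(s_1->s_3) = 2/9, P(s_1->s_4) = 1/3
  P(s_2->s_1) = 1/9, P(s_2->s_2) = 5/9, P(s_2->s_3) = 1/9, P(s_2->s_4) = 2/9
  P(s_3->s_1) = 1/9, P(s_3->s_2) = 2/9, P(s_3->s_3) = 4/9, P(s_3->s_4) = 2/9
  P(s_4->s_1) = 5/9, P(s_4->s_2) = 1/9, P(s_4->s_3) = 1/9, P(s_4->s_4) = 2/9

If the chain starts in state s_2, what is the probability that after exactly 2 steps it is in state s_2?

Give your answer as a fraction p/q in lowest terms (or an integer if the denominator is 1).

Answer: 31/81

Derivation:
Computing P^2 by repeated multiplication:
P^1 =
  s_1: [2/9, 2/9, 2/9, 1/3]
  s_2: [1/9, 5/9, 1/9, 2/9]
  s_3: [1/9, 2/9, 4/9, 2/9]
  s_4: [5/9, 1/9, 1/9, 2/9]
P^2 =
  s_1: [23/81, 7/27, 17/81, 20/81]
  s_2: [2/9, 31/81, 13/81, 19/81]
  s_3: [2/9, 22/81, 22/81, 19/81]
  s_4: [22/81, 19/81, 17/81, 23/81]

(P^2)[s_2 -> s_2] = 31/81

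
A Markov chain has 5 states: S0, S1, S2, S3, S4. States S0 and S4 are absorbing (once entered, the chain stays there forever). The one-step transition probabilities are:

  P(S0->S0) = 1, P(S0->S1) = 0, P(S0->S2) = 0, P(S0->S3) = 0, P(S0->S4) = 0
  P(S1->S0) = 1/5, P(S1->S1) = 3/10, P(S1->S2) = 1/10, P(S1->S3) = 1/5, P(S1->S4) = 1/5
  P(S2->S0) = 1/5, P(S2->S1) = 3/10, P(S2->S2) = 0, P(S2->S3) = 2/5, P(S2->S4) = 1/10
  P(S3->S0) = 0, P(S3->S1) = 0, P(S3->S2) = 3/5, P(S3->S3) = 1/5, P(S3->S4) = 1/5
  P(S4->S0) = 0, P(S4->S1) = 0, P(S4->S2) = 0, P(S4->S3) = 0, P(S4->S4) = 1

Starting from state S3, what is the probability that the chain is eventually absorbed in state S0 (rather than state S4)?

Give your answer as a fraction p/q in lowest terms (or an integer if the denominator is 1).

Let a_i = P(absorbed in S0 | start in state i).
Boundary conditions: a_S0 = 1, a_S4 = 0.
For each transient state i, a_i = sum_j P(i->j) * a_j:
  a_S1 = 1/5*a_S0 + 3/10*a_S1 + 1/10*a_S2 + 1/5*a_S3 + 1/5*a_S4
  a_S2 = 1/5*a_S0 + 3/10*a_S1 + 0*a_S2 + 2/5*a_S3 + 1/10*a_S4
  a_S3 = 0*a_S0 + 0*a_S1 + 3/5*a_S2 + 1/5*a_S3 + 1/5*a_S4

Substituting a_S0 = 1 and a_S4 = 0, rearrange to (I - Q) a = r where r[i] = P(i -> S0):
  [7/10, -1/10, -1/5] . (a_S1, a_S2, a_S3) = 1/5
  [-3/10, 1, -2/5] . (a_S1, a_S2, a_S3) = 1/5
  [0, -3/5, 4/5] . (a_S1, a_S2, a_S3) = 0

Solving yields:
  a_S1 = 38/83
  a_S2 = 40/83
  a_S3 = 30/83

Starting state is S3, so the absorption probability is a_S3 = 30/83.

Answer: 30/83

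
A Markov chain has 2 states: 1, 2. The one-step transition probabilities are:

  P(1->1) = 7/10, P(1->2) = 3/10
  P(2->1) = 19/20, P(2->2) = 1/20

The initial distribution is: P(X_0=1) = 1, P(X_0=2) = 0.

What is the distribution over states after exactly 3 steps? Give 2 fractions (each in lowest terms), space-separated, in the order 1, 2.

Answer: 121/160 39/160

Derivation:
Propagating the distribution step by step (d_{t+1} = d_t * P):
d_0 = (1=1, 2=0)
  d_1[1] = 1*7/10 + 0*19/20 = 7/10
  d_1[2] = 1*3/10 + 0*1/20 = 3/10
d_1 = (1=7/10, 2=3/10)
  d_2[1] = 7/10*7/10 + 3/10*19/20 = 31/40
  d_2[2] = 7/10*3/10 + 3/10*1/20 = 9/40
d_2 = (1=31/40, 2=9/40)
  d_3[1] = 31/40*7/10 + 9/40*19/20 = 121/160
  d_3[2] = 31/40*3/10 + 9/40*1/20 = 39/160
d_3 = (1=121/160, 2=39/160)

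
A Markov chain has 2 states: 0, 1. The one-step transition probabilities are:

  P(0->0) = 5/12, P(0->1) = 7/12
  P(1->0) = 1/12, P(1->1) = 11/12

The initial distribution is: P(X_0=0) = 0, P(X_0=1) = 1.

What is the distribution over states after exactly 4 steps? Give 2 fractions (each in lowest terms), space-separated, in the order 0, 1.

Answer: 10/81 71/81

Derivation:
Propagating the distribution step by step (d_{t+1} = d_t * P):
d_0 = (0=0, 1=1)
  d_1[0] = 0*5/12 + 1*1/12 = 1/12
  d_1[1] = 0*7/12 + 1*11/12 = 11/12
d_1 = (0=1/12, 1=11/12)
  d_2[0] = 1/12*5/12 + 11/12*1/12 = 1/9
  d_2[1] = 1/12*7/12 + 11/12*11/12 = 8/9
d_2 = (0=1/9, 1=8/9)
  d_3[0] = 1/9*5/12 + 8/9*1/12 = 13/108
  d_3[1] = 1/9*7/12 + 8/9*11/12 = 95/108
d_3 = (0=13/108, 1=95/108)
  d_4[0] = 13/108*5/12 + 95/108*1/12 = 10/81
  d_4[1] = 13/108*7/12 + 95/108*11/12 = 71/81
d_4 = (0=10/81, 1=71/81)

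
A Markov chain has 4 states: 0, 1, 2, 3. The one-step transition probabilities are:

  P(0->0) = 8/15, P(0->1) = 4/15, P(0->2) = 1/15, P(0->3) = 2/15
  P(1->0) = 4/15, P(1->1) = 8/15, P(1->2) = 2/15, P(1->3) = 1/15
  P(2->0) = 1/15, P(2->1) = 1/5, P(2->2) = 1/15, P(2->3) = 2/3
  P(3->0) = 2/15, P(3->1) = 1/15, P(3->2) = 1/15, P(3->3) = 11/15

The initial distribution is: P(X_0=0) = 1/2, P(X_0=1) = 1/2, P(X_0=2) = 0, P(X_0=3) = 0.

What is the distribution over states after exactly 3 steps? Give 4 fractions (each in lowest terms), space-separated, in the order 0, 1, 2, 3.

Propagating the distribution step by step (d_{t+1} = d_t * P):
d_0 = (0=1/2, 1=1/2, 2=0, 3=0)
  d_1[0] = 1/2*8/15 + 1/2*4/15 + 0*1/15 + 0*2/15 = 2/5
  d_1[1] = 1/2*4/15 + 1/2*8/15 + 0*1/5 + 0*1/15 = 2/5
  d_1[2] = 1/2*1/15 + 1/2*2/15 + 0*1/15 + 0*1/15 = 1/10
  d_1[3] = 1/2*2/15 + 1/2*1/15 + 0*2/3 + 0*11/15 = 1/10
d_1 = (0=2/5, 1=2/5, 2=1/10, 3=1/10)
  d_2[0] = 2/5*8/15 + 2/5*4/15 + 1/10*1/15 + 1/10*2/15 = 17/50
  d_2[1] = 2/5*4/15 + 2/5*8/15 + 1/10*1/5 + 1/10*1/15 = 26/75
  d_2[2] = 2/5*1/15 + 2/5*2/15 + 1/10*1/15 + 1/10*1/15 = 7/75
  d_2[3] = 2/5*2/15 + 2/5*1/15 + 1/10*2/3 + 1/10*11/15 = 11/50
d_2 = (0=17/50, 1=26/75, 2=7/75, 3=11/50)
  d_3[0] = 17/50*8/15 + 26/75*4/15 + 7/75*1/15 + 11/50*2/15 = 116/375
  d_3[1] = 17/50*4/15 + 26/75*8/15 + 7/75*1/5 + 11/50*1/15 = 139/450
  d_3[2] = 17/50*1/15 + 26/75*2/15 + 7/75*1/15 + 11/50*1/15 = 101/1125
  d_3[3] = 17/50*2/15 + 26/75*1/15 + 7/75*2/3 + 11/50*11/15 = 73/250
d_3 = (0=116/375, 1=139/450, 2=101/1125, 3=73/250)

Answer: 116/375 139/450 101/1125 73/250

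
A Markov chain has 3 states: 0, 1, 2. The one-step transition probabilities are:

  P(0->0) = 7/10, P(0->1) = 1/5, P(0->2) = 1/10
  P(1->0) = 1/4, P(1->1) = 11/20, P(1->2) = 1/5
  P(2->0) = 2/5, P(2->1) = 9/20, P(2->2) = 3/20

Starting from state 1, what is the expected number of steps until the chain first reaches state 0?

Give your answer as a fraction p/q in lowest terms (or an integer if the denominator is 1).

Answer: 140/39

Derivation:
Let h_i = expected steps to first reach 0 from state i.
Boundary: h_0 = 0.
First-step equations for the other states:
  h_1 = 1 + 1/4*h_0 + 11/20*h_1 + 1/5*h_2
  h_2 = 1 + 2/5*h_0 + 9/20*h_1 + 3/20*h_2

Substituting h_0 = 0 and rearranging gives the linear system (I - Q) h = 1:
  [9/20, -1/5] . (h_1, h_2) = 1
  [-9/20, 17/20] . (h_1, h_2) = 1

Solving yields:
  h_1 = 140/39
  h_2 = 40/13

Starting state is 1, so the expected hitting time is h_1 = 140/39.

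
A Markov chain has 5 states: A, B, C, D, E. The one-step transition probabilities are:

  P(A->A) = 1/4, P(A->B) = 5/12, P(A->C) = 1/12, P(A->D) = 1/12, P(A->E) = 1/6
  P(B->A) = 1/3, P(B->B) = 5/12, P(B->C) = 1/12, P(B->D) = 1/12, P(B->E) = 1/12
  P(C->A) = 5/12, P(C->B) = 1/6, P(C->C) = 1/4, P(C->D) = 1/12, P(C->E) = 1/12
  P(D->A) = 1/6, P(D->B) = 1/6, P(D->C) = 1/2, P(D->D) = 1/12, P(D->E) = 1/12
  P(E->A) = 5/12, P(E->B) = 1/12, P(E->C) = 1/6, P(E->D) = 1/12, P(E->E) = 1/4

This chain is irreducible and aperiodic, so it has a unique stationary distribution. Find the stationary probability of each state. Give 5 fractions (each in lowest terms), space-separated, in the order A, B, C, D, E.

Answer: 817/2578 1615/5156 2395/15468 1/12 679/5156

Derivation:
The stationary distribution satisfies pi = pi * P, i.e.:
  pi_A = 1/4*pi_A + 1/3*pi_B + 5/12*pi_C + 1/6*pi_D + 5/12*pi_E
  pi_B = 5/12*pi_A + 5/12*pi_B + 1/6*pi_C + 1/6*pi_D + 1/12*pi_E
  pi_C = 1/12*pi_A + 1/12*pi_B + 1/4*pi_C + 1/2*pi_D + 1/6*pi_E
  pi_D = 1/12*pi_A + 1/12*pi_B + 1/12*pi_C + 1/12*pi_D + 1/12*pi_E
  pi_E = 1/6*pi_A + 1/12*pi_B + 1/12*pi_C + 1/12*pi_D + 1/4*pi_E
with normalization: pi_A + pi_B + pi_C + pi_D + pi_E = 1.

Using the first 4 balance equations plus normalization, the linear system A*pi = b is:
  [-3/4, 1/3, 5/12, 1/6, 5/12] . pi = 0
  [5/12, -7/12, 1/6, 1/6, 1/12] . pi = 0
  [1/12, 1/12, -3/4, 1/2, 1/6] . pi = 0
  [1/12, 1/12, 1/12, -11/12, 1/12] . pi = 0
  [1, 1, 1, 1, 1] . pi = 1

Solving yields:
  pi_A = 817/2578
  pi_B = 1615/5156
  pi_C = 2395/15468
  pi_D = 1/12
  pi_E = 679/5156

Verification (pi * P):
  817/2578*1/4 + 1615/5156*1/3 + 2395/15468*5/12 + 1/12*1/6 + 679/5156*5/12 = 817/2578 = pi_A  (ok)
  817/2578*5/12 + 1615/5156*5/12 + 2395/15468*1/6 + 1/12*1/6 + 679/5156*1/12 = 1615/5156 = pi_B  (ok)
  817/2578*1/12 + 1615/5156*1/12 + 2395/15468*1/4 + 1/12*1/2 + 679/5156*1/6 = 2395/15468 = pi_C  (ok)
  817/2578*1/12 + 1615/5156*1/12 + 2395/15468*1/12 + 1/12*1/12 + 679/5156*1/12 = 1/12 = pi_D  (ok)
  817/2578*1/6 + 1615/5156*1/12 + 2395/15468*1/12 + 1/12*1/12 + 679/5156*1/4 = 679/5156 = pi_E  (ok)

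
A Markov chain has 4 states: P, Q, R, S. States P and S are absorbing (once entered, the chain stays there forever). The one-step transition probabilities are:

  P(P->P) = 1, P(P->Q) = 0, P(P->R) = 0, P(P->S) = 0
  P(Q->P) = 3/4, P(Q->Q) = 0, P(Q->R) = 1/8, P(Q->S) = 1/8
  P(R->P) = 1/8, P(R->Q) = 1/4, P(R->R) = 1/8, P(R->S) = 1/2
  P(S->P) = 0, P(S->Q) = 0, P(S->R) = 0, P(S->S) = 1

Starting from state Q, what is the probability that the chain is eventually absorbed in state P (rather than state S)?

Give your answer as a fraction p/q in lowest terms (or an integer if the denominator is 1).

Let a_i = P(absorbed in P | start in state i).
Boundary conditions: a_P = 1, a_S = 0.
For each transient state i, a_i = sum_j P(i->j) * a_j:
  a_Q = 3/4*a_P + 0*a_Q + 1/8*a_R + 1/8*a_S
  a_R = 1/8*a_P + 1/4*a_Q + 1/8*a_R + 1/2*a_S

Substituting a_P = 1 and a_S = 0, rearrange to (I - Q) a = r where r[i] = P(i -> P):
  [1, -1/8] . (a_Q, a_R) = 3/4
  [-1/4, 7/8] . (a_Q, a_R) = 1/8

Solving yields:
  a_Q = 43/54
  a_R = 10/27

Starting state is Q, so the absorption probability is a_Q = 43/54.

Answer: 43/54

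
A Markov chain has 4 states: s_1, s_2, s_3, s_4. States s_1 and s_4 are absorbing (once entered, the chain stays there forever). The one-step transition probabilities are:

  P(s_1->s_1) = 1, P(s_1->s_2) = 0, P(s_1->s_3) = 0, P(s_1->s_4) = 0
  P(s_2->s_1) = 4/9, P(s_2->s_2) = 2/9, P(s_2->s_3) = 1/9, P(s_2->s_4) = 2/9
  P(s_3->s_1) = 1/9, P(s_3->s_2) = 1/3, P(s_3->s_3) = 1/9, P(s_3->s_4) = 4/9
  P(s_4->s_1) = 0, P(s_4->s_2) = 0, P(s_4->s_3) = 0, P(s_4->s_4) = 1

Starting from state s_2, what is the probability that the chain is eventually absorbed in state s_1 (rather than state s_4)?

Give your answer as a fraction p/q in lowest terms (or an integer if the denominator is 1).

Let a_i = P(absorbed in s_1 | start in state i).
Boundary conditions: a_s_1 = 1, a_s_4 = 0.
For each transient state i, a_i = sum_j P(i->j) * a_j:
  a_s_2 = 4/9*a_s_1 + 2/9*a_s_2 + 1/9*a_s_3 + 2/9*a_s_4
  a_s_3 = 1/9*a_s_1 + 1/3*a_s_2 + 1/9*a_s_3 + 4/9*a_s_4

Substituting a_s_1 = 1 and a_s_4 = 0, rearrange to (I - Q) a = r where r[i] = P(i -> s_1):
  [7/9, -1/9] . (a_s_2, a_s_3) = 4/9
  [-1/3, 8/9] . (a_s_2, a_s_3) = 1/9

Solving yields:
  a_s_2 = 33/53
  a_s_3 = 19/53

Starting state is s_2, so the absorption probability is a_s_2 = 33/53.

Answer: 33/53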